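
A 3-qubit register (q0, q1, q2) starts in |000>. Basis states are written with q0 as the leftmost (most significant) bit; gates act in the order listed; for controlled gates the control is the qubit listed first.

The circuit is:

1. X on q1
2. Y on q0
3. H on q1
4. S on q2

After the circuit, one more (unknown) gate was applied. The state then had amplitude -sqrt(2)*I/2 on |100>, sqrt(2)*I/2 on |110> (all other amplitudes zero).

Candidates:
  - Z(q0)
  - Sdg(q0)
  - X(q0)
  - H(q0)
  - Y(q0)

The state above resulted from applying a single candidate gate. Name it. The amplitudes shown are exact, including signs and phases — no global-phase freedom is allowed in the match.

It was Z(q0) that produced the state shown.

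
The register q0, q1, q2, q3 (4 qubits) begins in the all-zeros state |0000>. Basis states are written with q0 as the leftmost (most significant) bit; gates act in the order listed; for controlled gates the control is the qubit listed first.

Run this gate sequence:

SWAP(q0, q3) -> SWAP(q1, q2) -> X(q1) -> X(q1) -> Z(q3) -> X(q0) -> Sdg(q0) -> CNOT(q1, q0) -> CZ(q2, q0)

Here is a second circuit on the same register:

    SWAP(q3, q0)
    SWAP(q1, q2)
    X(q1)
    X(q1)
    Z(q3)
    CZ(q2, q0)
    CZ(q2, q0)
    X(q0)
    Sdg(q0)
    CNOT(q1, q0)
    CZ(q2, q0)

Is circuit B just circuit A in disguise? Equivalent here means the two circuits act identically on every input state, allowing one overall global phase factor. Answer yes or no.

Yes, they are equivalent — the unitaries differ by at most a global phase.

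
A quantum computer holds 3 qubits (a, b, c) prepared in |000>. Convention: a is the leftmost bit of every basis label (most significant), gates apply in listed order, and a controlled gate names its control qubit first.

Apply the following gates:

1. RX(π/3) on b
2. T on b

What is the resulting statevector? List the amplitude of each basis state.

After the circuit, the state carries amplitude sqrt(3)/2 on |000>, -exp(3*I*pi/4)/2 on |010>, and 0 on every other basis state.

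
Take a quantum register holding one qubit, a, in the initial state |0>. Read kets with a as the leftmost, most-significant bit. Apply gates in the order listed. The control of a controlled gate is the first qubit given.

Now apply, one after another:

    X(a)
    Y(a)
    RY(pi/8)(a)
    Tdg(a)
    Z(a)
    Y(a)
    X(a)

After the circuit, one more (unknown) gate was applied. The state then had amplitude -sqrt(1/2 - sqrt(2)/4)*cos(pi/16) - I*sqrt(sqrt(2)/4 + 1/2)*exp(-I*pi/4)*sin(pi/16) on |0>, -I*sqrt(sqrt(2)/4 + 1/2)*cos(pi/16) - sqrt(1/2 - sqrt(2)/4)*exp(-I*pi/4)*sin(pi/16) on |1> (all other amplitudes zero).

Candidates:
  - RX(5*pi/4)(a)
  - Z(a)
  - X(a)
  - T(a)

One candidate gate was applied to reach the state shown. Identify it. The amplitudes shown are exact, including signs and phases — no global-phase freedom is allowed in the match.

The applied gate was RX(5*pi/4)(a).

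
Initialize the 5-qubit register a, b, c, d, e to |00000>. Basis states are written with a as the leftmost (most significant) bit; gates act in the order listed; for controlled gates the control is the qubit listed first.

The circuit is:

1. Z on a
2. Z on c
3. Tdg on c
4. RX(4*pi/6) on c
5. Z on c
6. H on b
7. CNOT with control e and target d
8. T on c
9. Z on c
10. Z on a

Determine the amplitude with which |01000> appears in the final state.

|01000> carries amplitude sqrt(2)/4 in the final state.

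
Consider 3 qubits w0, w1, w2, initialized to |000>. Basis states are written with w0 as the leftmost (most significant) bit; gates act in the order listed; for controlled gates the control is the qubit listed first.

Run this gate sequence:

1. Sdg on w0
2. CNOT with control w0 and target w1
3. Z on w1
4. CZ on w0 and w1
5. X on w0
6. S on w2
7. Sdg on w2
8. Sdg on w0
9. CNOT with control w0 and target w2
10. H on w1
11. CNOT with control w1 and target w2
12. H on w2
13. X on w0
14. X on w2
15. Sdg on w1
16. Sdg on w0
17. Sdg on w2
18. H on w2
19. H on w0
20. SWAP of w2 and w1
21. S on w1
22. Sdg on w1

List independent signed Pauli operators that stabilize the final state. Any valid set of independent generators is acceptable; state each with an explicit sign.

One valid set of independent stabilizer generators is +XII, -IYZ, +IZX (any independent generating set of the same group is equally correct).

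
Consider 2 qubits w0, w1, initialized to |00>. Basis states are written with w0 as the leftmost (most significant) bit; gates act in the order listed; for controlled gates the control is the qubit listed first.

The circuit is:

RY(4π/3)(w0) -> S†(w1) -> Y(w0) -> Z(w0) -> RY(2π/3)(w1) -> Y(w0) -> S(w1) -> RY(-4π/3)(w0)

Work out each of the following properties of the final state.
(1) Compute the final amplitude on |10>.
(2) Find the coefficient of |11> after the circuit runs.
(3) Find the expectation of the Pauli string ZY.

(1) The final state's coefficient on |10> equals -sqrt(3)/4.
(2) The amplitude on |11> is -3*I/4.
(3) The expectation value of ZY is -sqrt(3)/4.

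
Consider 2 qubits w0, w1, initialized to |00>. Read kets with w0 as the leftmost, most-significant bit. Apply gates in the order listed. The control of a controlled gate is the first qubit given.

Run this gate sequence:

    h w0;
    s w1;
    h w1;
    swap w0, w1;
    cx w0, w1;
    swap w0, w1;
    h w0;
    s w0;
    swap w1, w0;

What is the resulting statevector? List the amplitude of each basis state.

The final amplitudes are sqrt(2)/2 on |00>, 0 on |01>, sqrt(2)/2 on |10>, 0 on |11>.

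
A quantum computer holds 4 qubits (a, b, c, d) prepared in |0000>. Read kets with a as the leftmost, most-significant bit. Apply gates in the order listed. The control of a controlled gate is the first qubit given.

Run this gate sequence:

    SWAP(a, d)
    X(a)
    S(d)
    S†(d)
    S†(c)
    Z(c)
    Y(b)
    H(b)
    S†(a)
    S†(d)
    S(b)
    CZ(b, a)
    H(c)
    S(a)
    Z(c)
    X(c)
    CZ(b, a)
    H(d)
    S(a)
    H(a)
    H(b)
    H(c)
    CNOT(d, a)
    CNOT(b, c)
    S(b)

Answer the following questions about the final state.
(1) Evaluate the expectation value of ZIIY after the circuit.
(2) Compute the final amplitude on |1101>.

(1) In the final state, ZIIY has expectation 0.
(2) The final state's coefficient on |1101> equals -1/4 + I/4.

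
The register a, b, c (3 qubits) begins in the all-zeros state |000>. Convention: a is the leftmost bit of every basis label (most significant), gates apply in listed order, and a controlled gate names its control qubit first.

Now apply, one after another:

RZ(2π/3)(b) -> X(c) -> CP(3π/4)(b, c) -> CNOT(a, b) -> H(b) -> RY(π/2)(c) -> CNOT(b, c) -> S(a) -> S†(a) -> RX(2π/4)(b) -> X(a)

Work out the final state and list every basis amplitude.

After the circuit, the state carries amplitude 0 on |000>, 0 on |001>, 0 on |010>, 0 on |011>, sqrt(2)*(1 + I)*exp(2*I*pi/3)/4 on |100>, sqrt(2)*(-1 - I)*exp(2*I*pi/3)/4 on |101>, sqrt(2)*(-1 - I)*exp(2*I*pi/3)/4 on |110>, sqrt(2)*(1 + I)*exp(2*I*pi/3)/4 on |111>. Key observation: steps 8-9 multiply out to the identity, so the circuit reduces to the remaining gates.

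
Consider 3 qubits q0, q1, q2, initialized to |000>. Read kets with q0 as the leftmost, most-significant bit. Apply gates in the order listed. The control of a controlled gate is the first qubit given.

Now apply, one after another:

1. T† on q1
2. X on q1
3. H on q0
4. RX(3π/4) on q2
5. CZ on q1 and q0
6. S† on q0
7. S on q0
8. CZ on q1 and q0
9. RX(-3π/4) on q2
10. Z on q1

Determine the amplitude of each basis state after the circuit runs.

The final amplitudes are -sqrt(2)/2 on |010>, -sqrt(2)/2 on |110>, and 0 on every other basis state.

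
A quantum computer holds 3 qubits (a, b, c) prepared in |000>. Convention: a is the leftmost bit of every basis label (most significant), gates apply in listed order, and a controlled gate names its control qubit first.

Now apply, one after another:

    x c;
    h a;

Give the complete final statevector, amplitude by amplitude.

The final amplitudes are sqrt(2)/2 on |001>, sqrt(2)/2 on |101>, and 0 on every other basis state.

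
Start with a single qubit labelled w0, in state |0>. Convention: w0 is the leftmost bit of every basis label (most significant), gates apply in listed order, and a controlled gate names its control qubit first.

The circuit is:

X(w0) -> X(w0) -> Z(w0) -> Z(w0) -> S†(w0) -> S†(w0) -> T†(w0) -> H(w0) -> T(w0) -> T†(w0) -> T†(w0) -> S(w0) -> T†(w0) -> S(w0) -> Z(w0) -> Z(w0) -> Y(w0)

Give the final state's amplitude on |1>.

The amplitude on |1> is sqrt(2)*I/2.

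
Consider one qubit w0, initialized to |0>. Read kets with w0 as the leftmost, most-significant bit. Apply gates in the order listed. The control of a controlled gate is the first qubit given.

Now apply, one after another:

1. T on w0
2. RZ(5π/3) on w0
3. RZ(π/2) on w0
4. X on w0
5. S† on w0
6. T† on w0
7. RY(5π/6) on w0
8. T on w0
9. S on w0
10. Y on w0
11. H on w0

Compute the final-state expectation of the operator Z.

The observable Z averages to -sqrt(2)/4.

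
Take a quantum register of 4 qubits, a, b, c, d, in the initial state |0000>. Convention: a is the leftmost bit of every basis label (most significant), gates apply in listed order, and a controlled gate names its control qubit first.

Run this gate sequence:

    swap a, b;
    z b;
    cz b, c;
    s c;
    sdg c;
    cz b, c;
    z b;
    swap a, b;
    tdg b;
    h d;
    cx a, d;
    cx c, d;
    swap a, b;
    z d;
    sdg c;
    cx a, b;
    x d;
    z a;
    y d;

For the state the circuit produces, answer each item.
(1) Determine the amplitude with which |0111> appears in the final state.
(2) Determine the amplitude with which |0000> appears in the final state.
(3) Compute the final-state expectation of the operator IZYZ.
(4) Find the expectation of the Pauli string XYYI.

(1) |0111> carries amplitude 0 in the final state.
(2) |0000> carries amplitude -sqrt(2)*I/2 in the final state.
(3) The observable IZYZ averages to 0.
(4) In the final state, XYYI has expectation 0.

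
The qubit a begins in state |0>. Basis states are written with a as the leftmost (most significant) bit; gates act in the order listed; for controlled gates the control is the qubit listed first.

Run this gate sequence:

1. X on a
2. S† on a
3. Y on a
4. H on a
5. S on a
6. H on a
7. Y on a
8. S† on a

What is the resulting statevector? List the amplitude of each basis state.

The resulting statevector has amplitude 1/2 + I/2 on |0>, -1/2 - I/2 on |1>.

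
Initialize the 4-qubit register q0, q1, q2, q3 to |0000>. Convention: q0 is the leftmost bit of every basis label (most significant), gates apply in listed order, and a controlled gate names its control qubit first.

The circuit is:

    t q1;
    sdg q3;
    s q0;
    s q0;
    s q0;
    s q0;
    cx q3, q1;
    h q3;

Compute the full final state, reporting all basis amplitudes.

After the circuit, the state carries amplitude sqrt(2)/2 on |0000>, sqrt(2)/2 on |0001>, and 0 on every other basis state.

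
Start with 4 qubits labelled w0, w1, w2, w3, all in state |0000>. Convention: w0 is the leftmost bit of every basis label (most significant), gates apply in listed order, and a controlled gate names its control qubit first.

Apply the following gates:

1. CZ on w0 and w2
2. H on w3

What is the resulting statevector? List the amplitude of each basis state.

After the circuit, the state carries amplitude sqrt(2)/2 on |0000>, sqrt(2)/2 on |0001>, and 0 on every other basis state.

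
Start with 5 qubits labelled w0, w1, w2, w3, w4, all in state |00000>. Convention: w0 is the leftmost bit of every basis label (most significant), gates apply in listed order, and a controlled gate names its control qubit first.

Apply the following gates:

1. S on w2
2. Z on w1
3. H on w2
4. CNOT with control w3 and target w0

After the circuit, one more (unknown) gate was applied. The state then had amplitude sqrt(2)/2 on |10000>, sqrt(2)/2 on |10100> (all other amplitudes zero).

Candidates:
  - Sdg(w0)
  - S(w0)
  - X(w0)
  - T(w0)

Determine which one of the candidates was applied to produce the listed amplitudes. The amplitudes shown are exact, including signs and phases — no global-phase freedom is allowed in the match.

The unique candidate consistent with the amplitudes is X(w0).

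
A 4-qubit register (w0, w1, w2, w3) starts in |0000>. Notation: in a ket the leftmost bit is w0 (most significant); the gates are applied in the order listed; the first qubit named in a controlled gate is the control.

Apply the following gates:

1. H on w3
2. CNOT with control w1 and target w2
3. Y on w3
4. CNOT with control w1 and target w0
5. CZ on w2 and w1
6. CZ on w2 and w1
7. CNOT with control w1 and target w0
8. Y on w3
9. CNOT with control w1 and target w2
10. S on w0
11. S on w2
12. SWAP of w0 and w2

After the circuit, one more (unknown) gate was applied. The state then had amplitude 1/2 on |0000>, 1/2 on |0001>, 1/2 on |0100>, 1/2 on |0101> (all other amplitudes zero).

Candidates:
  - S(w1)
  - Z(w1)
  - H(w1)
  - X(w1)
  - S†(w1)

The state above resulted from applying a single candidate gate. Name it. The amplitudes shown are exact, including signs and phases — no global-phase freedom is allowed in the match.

The unique candidate consistent with the amplitudes is H(w1). Key observation: steps 2-9 multiply out to the identity, so the circuit reduces to the remaining gates.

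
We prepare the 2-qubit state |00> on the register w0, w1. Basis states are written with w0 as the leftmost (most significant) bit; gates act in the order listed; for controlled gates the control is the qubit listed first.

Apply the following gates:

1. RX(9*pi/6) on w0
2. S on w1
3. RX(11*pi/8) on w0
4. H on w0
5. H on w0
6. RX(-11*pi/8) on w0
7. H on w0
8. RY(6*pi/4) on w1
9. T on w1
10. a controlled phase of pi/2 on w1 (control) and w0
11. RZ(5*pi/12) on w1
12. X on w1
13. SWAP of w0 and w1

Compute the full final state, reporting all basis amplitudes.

The resulting statevector has amplitude sqrt(2)*(-1 - I)*exp(11*I*pi/24)/4 on |00>, sqrt(2)*(-1 - I)*exp(11*I*pi/24)/4 on |01>, sqrt(2)*(1 - I)*exp(7*I*pi/24)/4 on |10>, sqrt(2)*(-1 - I)*exp(7*I*pi/24)/4 on |11>.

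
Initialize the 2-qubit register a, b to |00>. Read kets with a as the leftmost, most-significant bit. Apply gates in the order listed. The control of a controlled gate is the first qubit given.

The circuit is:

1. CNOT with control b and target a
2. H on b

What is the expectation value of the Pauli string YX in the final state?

The expectation value of YX is 0.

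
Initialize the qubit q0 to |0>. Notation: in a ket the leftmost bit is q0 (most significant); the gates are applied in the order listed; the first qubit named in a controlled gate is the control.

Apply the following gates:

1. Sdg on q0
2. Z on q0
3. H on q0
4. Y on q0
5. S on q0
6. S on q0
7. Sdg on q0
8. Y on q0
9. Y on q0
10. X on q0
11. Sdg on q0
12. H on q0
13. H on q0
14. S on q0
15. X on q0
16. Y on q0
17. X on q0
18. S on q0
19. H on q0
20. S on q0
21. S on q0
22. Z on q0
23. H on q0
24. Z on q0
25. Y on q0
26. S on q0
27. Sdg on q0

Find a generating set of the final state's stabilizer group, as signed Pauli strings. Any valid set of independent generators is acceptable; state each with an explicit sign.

The stabilizer group can be generated by -X, among other valid generating sets.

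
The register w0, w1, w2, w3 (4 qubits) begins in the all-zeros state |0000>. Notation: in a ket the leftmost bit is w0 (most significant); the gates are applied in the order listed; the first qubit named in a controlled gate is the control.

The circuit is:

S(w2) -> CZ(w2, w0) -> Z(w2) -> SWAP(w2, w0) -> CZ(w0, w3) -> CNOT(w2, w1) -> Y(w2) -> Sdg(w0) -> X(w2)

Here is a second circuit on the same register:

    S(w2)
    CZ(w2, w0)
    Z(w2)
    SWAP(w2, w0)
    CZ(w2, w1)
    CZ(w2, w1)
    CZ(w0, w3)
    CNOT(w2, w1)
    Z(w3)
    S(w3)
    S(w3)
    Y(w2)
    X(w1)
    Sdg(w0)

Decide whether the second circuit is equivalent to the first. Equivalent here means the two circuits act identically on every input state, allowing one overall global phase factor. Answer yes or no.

No: there is an input state on which the two circuits produce genuinely different outputs (not merely differing by a phase).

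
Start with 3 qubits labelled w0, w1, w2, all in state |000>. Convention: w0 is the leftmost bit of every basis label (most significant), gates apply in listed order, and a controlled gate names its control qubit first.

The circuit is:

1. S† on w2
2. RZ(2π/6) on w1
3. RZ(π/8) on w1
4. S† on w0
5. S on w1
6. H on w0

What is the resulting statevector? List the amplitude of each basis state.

After the circuit, the state carries amplitude -sqrt(2)*exp(37*I*pi/48)/2 on |000>, -sqrt(2)*exp(37*I*pi/48)/2 on |100>, and 0 on every other basis state.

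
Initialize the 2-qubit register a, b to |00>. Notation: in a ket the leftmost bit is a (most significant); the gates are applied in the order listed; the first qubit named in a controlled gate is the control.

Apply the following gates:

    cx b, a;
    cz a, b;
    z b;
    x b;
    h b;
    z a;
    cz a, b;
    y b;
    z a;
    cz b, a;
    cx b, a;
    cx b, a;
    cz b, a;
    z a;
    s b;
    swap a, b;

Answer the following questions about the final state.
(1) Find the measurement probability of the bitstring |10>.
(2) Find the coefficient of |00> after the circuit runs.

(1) The probability of measuring |10> is 1/2. Key observation: the block from step 9 through step 14 cancels to the identity and can be dropped.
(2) |00> carries amplitude sqrt(2)*I/2 in the final state.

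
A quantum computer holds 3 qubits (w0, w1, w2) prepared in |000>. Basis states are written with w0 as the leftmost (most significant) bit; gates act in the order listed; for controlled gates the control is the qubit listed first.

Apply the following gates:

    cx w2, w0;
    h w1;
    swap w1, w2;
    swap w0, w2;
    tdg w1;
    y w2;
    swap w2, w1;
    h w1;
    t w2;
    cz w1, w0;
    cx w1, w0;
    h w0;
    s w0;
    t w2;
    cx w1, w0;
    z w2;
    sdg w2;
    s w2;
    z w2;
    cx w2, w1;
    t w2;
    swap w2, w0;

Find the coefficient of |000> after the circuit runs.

The amplitude on |000> is sqrt(2)*I/2. Key observation: gates 16-19 undo each other exactly, leaving only the rest of the circuit to track.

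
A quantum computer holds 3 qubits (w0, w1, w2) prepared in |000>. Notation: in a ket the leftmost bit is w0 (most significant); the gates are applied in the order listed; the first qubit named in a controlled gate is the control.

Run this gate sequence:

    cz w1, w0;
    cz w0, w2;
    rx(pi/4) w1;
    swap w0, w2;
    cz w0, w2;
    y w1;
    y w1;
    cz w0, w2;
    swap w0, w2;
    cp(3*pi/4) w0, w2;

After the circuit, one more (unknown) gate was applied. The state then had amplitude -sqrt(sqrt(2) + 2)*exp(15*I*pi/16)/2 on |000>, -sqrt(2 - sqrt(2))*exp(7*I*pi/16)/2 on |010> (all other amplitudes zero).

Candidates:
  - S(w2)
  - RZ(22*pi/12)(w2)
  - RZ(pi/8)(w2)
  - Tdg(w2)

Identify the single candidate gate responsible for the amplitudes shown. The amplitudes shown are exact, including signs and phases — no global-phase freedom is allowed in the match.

The unique candidate consistent with the amplitudes is RZ(pi/8)(w2). Key observation: gates 4-9 undo each other exactly, leaving only the rest of the circuit to track.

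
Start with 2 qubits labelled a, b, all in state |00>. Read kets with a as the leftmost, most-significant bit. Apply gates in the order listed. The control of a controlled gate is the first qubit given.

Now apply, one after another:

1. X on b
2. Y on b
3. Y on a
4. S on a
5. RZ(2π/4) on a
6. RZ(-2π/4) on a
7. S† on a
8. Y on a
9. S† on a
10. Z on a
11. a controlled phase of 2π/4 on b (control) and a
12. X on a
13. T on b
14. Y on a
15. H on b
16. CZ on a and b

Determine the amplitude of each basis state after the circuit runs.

The final amplitudes are -sqrt(2)/2 on |00>, -sqrt(2)/2 on |01>, 0 on |10>, 0 on |11>.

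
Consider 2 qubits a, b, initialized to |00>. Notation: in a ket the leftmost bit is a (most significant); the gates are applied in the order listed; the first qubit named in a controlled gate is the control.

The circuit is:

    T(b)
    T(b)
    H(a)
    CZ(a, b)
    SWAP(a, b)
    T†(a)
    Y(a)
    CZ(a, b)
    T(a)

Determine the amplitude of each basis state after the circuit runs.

After the circuit, the state carries amplitude 0 on |00>, 0 on |01>, sqrt(2)*exp(3*I*pi/4)/2 on |10>, -sqrt(2)*exp(3*I*pi/4)/2 on |11>.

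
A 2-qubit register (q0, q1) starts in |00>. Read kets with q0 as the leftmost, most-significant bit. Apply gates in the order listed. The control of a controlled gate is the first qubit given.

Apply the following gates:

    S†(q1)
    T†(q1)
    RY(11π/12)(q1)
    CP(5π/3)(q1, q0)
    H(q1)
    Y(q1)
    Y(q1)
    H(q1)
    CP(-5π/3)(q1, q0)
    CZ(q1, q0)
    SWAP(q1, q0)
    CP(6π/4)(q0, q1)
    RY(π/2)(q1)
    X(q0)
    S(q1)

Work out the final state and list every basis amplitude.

After the circuit, the state carries amplitude sqrt(4 - 2*sqrt(2))/8 + sqrt(6*sqrt(2) + 12)/8 on |00>, I*sqrt(4 - 2*sqrt(2))/8 + I*sqrt(6*sqrt(2) + 12)/8 on |01>, -sqrt(12 - 6*sqrt(2))/8 + sqrt(2*sqrt(2) + 4)/8 on |10>, -I*sqrt(12 - 6*sqrt(2))/8 + I*sqrt(2*sqrt(2) + 4)/8 on |11>. Key observation: gates 4-9 undo each other exactly, leaving only the rest of the circuit to track.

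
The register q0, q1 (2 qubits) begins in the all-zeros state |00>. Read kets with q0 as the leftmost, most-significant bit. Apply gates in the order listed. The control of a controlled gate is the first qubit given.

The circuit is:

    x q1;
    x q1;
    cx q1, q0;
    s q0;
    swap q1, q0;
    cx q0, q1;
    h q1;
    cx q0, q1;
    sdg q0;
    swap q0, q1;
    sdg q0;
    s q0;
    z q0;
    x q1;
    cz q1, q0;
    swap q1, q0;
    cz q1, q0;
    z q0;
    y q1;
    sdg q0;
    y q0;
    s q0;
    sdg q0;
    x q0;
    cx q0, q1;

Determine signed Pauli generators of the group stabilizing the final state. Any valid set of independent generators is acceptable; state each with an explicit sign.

The final state is stabilized by the group generated by +IX, -ZI; other independent generating sets are equally valid. Key observation: steps 22-23 multiply out to the identity, so the circuit reduces to the remaining gates.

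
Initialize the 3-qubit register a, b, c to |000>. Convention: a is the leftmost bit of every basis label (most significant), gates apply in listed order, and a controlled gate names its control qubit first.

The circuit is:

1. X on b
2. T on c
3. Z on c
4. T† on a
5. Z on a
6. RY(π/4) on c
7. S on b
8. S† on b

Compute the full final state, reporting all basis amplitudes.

After the circuit, the state carries amplitude sqrt(sqrt(2) + 2)/2 on |010>, sqrt(2 - sqrt(2))/2 on |011>, and 0 on every other basis state.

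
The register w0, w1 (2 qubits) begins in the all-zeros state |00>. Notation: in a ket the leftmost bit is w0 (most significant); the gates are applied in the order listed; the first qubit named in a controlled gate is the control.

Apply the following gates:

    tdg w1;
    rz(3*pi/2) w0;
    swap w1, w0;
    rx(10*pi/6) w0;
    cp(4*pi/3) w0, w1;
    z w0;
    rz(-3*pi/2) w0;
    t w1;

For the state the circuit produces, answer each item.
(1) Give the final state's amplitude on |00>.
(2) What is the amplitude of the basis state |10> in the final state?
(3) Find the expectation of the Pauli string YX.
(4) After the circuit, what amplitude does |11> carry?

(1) |00> carries amplitude -sqrt(3)/2 in the final state.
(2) The final state's coefficient on |10> equals -1/2.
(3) The observable YX averages to 0.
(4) |11> carries amplitude 0 in the final state.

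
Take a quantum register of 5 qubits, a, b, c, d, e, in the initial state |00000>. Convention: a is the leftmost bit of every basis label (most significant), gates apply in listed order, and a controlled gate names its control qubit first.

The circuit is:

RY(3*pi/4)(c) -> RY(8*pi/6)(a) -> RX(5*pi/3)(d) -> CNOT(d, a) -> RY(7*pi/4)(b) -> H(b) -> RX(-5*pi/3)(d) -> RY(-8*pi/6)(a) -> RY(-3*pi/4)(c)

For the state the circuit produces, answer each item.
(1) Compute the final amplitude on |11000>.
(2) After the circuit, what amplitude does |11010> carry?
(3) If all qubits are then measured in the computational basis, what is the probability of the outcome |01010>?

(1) |11000> carries amplitude sqrt(2)*(sqrt(2 - sqrt(2)) + sqrt(sqrt(2) + 2))/32 in the final state.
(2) |11010> carries amplitude sqrt(6)*I*sqrt(2 - sqrt(2))/32 + sqrt(6)*I*sqrt(sqrt(2) + 2)/32 in the final state.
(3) Outcome |01010> occurs with probability 3*sqrt(6)/64 + 21*sqrt(2)/256 + 3*sqrt(3)/32 + 21/128.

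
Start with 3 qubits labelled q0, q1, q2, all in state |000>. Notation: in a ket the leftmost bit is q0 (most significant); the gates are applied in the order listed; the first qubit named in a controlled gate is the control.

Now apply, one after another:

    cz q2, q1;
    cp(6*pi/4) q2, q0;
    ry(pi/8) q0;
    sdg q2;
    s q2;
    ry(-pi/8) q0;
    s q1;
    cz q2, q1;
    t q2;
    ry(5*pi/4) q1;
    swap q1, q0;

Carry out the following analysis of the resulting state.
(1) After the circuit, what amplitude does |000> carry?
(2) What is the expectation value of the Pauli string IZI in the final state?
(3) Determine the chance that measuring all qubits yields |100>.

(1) |000> carries amplitude -sqrt(2 - sqrt(2))/2 in the final state. Key observation: the block from step 3 through step 6 cancels to the identity and can be dropped.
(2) The observable IZI averages to 1.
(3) A full measurement returns |100> with probability sqrt(2)/4 + 1/2.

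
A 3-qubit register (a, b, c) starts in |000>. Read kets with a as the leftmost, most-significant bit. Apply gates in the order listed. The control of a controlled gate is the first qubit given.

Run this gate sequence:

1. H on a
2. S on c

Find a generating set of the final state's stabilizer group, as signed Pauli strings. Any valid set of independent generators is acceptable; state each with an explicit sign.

The final state is stabilized by the group generated by +XII, +IZI, +IIZ; other independent generating sets are equally valid.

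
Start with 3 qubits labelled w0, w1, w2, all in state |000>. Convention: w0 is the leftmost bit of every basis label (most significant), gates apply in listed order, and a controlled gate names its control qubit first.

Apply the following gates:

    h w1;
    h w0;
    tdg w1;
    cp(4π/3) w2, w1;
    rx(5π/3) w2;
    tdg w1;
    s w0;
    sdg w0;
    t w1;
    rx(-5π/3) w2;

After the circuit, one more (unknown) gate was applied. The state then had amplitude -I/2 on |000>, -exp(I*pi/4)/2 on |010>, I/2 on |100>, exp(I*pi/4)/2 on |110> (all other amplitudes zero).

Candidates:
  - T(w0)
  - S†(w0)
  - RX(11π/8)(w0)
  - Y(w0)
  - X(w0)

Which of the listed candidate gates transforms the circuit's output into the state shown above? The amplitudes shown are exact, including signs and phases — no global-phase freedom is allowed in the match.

The unique candidate consistent with the amplitudes is Y(w0). Key observation: steps 5-10 multiply out to the identity, so the circuit reduces to the remaining gates.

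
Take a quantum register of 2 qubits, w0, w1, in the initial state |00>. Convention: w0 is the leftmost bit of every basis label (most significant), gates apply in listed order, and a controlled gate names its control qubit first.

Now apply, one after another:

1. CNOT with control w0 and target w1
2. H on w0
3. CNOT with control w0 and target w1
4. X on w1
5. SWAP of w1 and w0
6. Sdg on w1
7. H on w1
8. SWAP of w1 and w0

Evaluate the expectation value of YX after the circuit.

The expectation value of YX is 1.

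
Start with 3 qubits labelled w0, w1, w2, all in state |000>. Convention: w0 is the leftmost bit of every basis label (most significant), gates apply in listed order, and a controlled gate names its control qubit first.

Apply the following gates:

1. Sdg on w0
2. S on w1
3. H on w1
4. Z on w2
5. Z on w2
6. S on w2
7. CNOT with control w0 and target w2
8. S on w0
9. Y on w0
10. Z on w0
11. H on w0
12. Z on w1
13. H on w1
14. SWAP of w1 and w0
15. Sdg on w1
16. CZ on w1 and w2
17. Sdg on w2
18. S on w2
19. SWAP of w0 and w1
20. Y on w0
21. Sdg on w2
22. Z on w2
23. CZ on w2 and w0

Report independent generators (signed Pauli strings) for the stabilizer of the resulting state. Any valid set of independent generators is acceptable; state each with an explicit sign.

The final state is stabilized by the group generated by +YII, -IZI, +IIZ; other independent generating sets are equally valid.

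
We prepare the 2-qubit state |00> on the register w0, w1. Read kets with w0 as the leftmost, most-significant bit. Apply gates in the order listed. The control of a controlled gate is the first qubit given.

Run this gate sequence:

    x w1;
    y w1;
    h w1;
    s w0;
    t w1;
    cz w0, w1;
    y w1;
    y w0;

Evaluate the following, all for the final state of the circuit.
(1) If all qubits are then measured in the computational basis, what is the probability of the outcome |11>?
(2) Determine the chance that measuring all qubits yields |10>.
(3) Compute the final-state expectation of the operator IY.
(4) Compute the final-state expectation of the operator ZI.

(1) The probability of measuring |11> is 1/2.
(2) Outcome |10> occurs with probability 1/2.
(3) The observable IY averages to sqrt(2)/2.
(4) In the final state, ZI has expectation -1.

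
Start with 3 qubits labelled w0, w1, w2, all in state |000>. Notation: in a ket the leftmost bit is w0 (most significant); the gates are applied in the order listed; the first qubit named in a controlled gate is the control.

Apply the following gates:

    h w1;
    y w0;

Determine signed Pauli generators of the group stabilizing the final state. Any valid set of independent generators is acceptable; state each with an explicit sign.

One valid set of independent stabilizer generators is +IXI, -ZII, +IIZ (any independent generating set of the same group is equally correct).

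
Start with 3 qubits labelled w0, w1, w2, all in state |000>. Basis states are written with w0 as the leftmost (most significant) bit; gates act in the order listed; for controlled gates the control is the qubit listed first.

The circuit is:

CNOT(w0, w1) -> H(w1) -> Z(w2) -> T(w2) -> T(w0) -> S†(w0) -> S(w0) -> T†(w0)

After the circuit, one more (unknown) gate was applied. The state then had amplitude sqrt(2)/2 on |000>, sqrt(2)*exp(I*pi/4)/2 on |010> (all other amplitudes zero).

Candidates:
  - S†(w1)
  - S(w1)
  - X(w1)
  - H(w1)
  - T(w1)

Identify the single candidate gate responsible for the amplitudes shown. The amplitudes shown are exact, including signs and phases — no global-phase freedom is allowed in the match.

The applied gate was T(w1). Key observation: the block from step 5 through step 8 cancels to the identity and can be dropped.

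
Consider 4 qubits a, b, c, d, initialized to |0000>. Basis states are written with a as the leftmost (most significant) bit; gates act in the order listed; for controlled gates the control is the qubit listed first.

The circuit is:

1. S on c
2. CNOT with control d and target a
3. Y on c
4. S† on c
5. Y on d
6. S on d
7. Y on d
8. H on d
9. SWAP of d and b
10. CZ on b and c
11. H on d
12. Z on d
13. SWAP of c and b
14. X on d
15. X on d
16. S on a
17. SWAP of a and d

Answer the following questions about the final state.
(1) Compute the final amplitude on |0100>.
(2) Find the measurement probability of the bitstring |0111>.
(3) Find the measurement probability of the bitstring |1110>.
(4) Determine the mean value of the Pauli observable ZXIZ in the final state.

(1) The amplitude on |0100> is I/2.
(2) The probability of measuring |0111> is 0.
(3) Outcome |1110> occurs with probability 1/4.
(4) In the final state, ZXIZ has expectation 0.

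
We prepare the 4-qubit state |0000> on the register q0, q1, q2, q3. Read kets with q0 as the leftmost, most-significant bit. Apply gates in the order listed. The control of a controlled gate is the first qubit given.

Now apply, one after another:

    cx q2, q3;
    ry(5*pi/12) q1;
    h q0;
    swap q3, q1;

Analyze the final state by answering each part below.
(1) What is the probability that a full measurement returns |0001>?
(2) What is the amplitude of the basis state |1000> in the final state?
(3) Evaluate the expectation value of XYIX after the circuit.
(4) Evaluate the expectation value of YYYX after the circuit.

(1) A full measurement returns |0001> with probability -sqrt(6)/16 + sqrt(2)/16 + 1/4.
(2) |1000> carries amplitude sqrt(12 - 6*sqrt(2))/8 + sqrt(2*sqrt(2) + 4)/8 in the final state.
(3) The expectation value of XYIX is 0.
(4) In the final state, YYYX has expectation 0.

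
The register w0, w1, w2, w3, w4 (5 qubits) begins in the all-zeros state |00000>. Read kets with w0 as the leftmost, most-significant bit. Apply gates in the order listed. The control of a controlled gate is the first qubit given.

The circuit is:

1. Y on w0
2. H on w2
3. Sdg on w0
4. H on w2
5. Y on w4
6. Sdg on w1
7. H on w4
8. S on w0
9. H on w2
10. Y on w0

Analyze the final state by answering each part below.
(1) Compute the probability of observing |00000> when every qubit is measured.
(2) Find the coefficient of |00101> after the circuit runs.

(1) Outcome |00000> occurs with probability 1/4.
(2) |00101> carries amplitude -I/2 in the final state.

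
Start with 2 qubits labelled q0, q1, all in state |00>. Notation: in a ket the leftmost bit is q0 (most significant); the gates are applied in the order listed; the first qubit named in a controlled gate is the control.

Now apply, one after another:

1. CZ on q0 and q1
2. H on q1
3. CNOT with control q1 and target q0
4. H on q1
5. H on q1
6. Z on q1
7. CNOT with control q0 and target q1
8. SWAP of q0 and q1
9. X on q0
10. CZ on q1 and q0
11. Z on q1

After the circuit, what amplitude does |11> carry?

The final state's coefficient on |11> equals -sqrt(2)/2.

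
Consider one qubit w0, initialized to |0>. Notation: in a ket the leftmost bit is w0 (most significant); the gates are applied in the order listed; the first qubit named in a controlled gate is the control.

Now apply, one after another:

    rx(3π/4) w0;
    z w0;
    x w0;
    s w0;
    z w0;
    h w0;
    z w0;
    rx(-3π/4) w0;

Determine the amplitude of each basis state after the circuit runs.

The final amplitudes are (1 - I)*(sqrt(2) + 2*I)/4 on |0>, sqrt(2)*(-1 - I)/4 on |1>.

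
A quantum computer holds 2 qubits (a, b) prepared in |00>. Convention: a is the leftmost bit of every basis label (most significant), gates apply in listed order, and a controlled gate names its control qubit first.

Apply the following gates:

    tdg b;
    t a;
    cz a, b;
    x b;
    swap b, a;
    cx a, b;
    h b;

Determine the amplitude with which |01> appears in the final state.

|01> carries amplitude 0 in the final state.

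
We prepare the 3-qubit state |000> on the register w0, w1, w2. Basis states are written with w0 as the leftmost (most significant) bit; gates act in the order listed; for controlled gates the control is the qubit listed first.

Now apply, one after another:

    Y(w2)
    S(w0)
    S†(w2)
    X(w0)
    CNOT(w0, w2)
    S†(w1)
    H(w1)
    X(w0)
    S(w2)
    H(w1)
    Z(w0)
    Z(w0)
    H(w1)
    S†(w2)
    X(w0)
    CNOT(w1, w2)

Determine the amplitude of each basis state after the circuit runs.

The resulting statevector has amplitude sqrt(2)/2 on |100>, sqrt(2)/2 on |111>, and 0 on every other basis state. Key observation: steps 8-15 multiply out to the identity, so the circuit reduces to the remaining gates.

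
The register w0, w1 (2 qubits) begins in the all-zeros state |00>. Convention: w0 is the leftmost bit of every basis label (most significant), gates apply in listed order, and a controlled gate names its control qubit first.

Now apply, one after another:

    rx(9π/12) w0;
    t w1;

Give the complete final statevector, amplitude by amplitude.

The final amplitudes are sqrt(2 - sqrt(2))/2 on |00>, 0 on |01>, -I*sqrt(sqrt(2) + 2)/2 on |10>, 0 on |11>.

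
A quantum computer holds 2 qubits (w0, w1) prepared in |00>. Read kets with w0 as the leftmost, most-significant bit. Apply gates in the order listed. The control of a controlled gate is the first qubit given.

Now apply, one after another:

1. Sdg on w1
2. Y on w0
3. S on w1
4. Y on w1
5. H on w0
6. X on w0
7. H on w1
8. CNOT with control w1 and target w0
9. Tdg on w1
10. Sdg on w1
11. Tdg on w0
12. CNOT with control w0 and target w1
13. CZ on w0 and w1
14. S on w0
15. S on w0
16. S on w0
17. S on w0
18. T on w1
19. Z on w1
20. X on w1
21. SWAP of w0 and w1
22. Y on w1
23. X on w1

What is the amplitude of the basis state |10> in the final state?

The amplitude on |10> is I/2. Key observation: steps 14-17 multiply out to the identity, so the circuit reduces to the remaining gates.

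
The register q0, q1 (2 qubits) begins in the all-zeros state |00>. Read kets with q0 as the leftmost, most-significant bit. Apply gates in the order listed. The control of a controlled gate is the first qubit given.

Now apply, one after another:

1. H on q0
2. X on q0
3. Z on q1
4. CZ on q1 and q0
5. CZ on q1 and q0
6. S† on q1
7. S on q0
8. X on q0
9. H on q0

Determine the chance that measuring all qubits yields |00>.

Outcome |00> occurs with probability 1/2.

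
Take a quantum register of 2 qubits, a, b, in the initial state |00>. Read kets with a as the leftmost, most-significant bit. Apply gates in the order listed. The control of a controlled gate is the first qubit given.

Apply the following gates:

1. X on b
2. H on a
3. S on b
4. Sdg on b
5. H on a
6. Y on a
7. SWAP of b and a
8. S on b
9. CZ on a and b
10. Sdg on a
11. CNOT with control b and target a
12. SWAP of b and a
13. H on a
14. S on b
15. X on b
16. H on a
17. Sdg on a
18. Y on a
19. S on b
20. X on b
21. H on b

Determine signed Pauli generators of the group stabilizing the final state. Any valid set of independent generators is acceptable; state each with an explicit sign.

The final state is stabilized by the group generated by +IX, +ZI; other independent generating sets are equally valid.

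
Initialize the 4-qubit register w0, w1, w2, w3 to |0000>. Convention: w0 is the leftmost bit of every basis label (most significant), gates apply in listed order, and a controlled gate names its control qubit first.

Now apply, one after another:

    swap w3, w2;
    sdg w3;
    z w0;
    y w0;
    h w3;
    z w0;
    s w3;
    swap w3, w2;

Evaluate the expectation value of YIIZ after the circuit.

The observable YIIZ averages to 0.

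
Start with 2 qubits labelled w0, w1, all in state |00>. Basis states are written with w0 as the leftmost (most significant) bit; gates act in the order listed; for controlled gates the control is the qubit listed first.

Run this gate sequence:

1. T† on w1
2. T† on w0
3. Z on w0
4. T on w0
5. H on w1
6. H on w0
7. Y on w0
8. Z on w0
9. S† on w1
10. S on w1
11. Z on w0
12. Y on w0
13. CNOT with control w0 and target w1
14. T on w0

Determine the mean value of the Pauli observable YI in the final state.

The expectation value of YI is sqrt(2)/2. Key observation: gates 7-12 undo each other exactly, leaving only the rest of the circuit to track.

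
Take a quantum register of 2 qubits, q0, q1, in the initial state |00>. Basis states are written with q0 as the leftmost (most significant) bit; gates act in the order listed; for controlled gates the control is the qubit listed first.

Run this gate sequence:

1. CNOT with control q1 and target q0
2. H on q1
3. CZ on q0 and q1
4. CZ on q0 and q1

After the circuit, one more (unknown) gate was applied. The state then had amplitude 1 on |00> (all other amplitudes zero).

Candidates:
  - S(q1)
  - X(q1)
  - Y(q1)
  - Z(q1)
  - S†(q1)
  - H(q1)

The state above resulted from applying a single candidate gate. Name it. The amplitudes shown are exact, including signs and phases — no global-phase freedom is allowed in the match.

The unique candidate consistent with the amplitudes is H(q1). Key observation: steps 3-4 multiply out to the identity, so the circuit reduces to the remaining gates.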